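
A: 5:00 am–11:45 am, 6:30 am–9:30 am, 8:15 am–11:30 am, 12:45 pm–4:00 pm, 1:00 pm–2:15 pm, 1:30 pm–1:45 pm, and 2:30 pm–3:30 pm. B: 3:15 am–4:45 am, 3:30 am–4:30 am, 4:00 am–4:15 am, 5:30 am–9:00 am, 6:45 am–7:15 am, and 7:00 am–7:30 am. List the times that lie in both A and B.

A, merged: 5:00 am–11:45 am, 12:45 pm–4:00 pm.
B, merged: 3:15 am–4:45 am, 5:30 am–9:00 am.
5:00 am–11:45 am ∩ B → 5:30 am–9:00 am.
12:45 pm–4:00 pm meets no B interval.

5:30 am–9:00 am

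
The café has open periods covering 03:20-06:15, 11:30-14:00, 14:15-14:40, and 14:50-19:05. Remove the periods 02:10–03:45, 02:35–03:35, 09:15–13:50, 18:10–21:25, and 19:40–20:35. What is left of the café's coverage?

03:45–06:15, 13:50–14:00, 14:15–14:40, 14:50–18:10

Merge the second list: 02:10–03:45, 09:15–13:50, 18:10–21:25.
03:20–06:15 minus B → 03:45–06:15.
11:30–14:00 minus B → 13:50–14:00.
14:15–14:40: no B overlap → unchanged.
14:50–19:05 minus B → 14:50–18:10.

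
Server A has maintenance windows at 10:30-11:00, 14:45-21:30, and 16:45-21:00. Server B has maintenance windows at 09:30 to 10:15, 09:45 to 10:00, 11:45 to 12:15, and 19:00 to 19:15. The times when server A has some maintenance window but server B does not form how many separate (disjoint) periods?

3

First set merges to 10:30–11:00, 14:45–21:30.
Second set merges to 09:30–10:15, 11:45–12:15, 19:00–19:15.
A \ B = 10:30–11:00, 14:45–19:00, 19:15–21:30.
That is 3 disjoint pieces.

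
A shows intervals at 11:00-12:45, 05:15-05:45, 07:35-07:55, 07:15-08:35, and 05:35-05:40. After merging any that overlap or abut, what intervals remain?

Sort by start: 05:15-05:45, 05:35-05:40, 07:15-08:35, 07:35-07:55, 11:00-12:45.
05:35-05:40 overlaps/touches 05:15-05:45 → extend to 05:15-05:45.
07:15-08:35 is disjoint → start new block.
07:35-07:55 overlaps/touches 07:15-08:35 → extend to 07:15-08:35.
11:00-12:45 is disjoint → start new block.

05:15-05:45, 07:15-08:35, 11:00-12:45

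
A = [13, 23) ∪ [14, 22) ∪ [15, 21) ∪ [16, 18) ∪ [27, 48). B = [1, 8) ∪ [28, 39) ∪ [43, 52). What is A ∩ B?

A, merged: [13, 23), [27, 48).
[13, 23) falls entirely outside B.
[27, 48) overlaps B on [28, 39), [43, 48).

[28, 39) ∪ [43, 48)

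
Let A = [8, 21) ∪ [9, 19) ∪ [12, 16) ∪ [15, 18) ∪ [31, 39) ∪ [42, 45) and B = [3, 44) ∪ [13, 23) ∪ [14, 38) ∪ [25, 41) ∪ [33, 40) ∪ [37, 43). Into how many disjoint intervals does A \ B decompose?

First set merges to [8, 21), [31, 39), [42, 45).
Second set merges to [3, 44).
A \ B = [44, 45).
That is 1 disjoint piece.

1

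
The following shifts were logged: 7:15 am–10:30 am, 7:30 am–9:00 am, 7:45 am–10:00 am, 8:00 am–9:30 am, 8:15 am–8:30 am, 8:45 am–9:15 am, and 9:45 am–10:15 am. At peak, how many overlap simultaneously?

At 8:15 am, 5 of the intervals are simultaneously active.
No point has more.

5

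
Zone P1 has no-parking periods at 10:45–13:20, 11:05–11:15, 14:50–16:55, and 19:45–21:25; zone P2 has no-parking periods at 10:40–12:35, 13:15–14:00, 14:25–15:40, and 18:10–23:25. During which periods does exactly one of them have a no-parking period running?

First set merges to 10:45-13:20, 14:50-16:55, 19:45-21:25.
A but not B: 12:35-13:15, 15:40-16:55.
B but not A: 10:40-10:45, 13:20-14:00, 14:25-14:50, 18:10-19:45, 21:25-23:25.
Combining gives A △ B.

10:40-10:45, 12:35-13:15, 13:20-14:00, 14:25-14:50, 15:40-16:55, 18:10-19:45, 21:25-23:25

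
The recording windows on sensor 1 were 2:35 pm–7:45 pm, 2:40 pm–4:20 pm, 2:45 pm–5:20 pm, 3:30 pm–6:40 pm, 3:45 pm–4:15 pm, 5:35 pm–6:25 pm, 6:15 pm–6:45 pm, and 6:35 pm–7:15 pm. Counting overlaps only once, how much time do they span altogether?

Merged: 2:35 pm–7:45 pm.
Length: 5 h 10 min.

5 h 10 min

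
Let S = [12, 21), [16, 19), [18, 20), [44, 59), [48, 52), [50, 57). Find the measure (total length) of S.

24

Merged: [12, 21), [44, 59).
Lengths: 9 + 15 = 24.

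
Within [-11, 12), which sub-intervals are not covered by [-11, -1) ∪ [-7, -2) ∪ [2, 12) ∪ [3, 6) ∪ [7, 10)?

[-1, 2)

The merged coverage is [-11, -1), [2, 12).
Uncovered inside [-11, 12): [-1, 2).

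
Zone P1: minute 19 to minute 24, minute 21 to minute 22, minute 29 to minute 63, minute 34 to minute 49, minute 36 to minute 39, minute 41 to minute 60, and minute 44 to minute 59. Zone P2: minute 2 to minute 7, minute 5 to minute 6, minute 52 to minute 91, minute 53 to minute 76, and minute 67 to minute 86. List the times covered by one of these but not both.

minute 2 to minute 7, minute 19 to minute 24, minute 29 to minute 52, minute 63 to minute 91

First set merges to minute 19 to minute 24, minute 29 to minute 63.
Second set merges to minute 2 to minute 7, minute 52 to minute 91.
A but not B: minute 19 to minute 24, minute 29 to minute 52.
B but not A: minute 2 to minute 7, minute 63 to minute 91.
Combining gives A △ B.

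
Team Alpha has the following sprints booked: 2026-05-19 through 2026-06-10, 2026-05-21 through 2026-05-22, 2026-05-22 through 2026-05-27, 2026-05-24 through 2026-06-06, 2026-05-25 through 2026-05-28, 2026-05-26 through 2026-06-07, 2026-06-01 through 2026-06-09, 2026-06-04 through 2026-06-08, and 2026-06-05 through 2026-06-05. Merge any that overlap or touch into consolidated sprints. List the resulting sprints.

2026-05-19 through 2026-06-10

2026-05-21 through 2026-05-22 overlaps/touches 2026-05-19 through 2026-06-10 → extend to 2026-05-19 through 2026-06-10.
2026-05-22 through 2026-05-27 overlaps/touches 2026-05-19 through 2026-06-10 → extend to 2026-05-19 through 2026-06-10.
2026-05-24 through 2026-06-06 overlaps/touches 2026-05-19 through 2026-06-10 → extend to 2026-05-19 through 2026-06-10.
2026-05-25 through 2026-05-28 overlaps/touches 2026-05-19 through 2026-06-10 → extend to 2026-05-19 through 2026-06-10.
2026-05-26 through 2026-06-07 overlaps/touches 2026-05-19 through 2026-06-10 → extend to 2026-05-19 through 2026-06-10.
2026-06-01 through 2026-06-09 overlaps/touches 2026-05-19 through 2026-06-10 → extend to 2026-05-19 through 2026-06-10.
2026-06-04 through 2026-06-08 overlaps/touches 2026-05-19 through 2026-06-10 → extend to 2026-05-19 through 2026-06-10.
2026-06-05 through 2026-06-05 overlaps/touches 2026-05-19 through 2026-06-10 → extend to 2026-05-19 through 2026-06-10.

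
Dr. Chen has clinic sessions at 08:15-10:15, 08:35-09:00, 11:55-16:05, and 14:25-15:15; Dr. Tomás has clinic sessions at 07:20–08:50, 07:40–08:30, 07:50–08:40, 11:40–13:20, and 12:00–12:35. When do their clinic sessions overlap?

First set merges to 08:15–10:15, 11:55–16:05.
Second set merges to 07:20–08:50, 11:40–13:20.
08:15–10:15 overlaps B on 08:15–08:50.
11:55–16:05 overlaps B on 11:55–13:20.

08:15–08:50, 11:55–13:20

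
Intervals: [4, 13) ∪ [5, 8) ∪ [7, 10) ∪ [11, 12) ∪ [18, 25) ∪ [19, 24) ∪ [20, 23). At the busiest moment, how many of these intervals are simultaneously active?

At 7, 3 of the intervals are simultaneously active.
No point has more.

3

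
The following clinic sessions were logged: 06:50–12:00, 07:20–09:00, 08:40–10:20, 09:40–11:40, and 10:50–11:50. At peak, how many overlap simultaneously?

3

At 08:40, 3 of the intervals are simultaneously active.
No point has more.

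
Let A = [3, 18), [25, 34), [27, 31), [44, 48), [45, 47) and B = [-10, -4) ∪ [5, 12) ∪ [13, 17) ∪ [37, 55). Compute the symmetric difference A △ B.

Merge the first list: [3, 18), [25, 34), [44, 48).
A \ B = [3, 5), [12, 13), [17, 18), [25, 34).
B \ A = [-10, -4), [37, 44), [48, 55).
Union of the two gives the symmetric difference.

[-10, -4) ∪ [3, 5) ∪ [12, 13) ∪ [17, 18) ∪ [25, 34) ∪ [37, 44) ∪ [48, 55)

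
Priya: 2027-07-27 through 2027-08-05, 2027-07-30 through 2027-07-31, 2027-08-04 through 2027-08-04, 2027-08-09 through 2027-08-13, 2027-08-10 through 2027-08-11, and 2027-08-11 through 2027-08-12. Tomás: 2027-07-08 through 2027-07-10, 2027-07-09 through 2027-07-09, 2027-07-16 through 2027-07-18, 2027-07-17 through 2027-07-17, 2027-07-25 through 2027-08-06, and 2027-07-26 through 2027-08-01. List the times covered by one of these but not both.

2027-07-08 through 2027-07-10, 2027-07-16 through 2027-07-18, 2027-07-25 through 2027-07-26, 2027-08-06 through 2027-08-06, 2027-08-09 through 2027-08-13

Merge the first list: 2027-07-27 through 2027-08-05, 2027-08-09 through 2027-08-13.
Merge the second list: 2027-07-08 through 2027-07-10, 2027-07-16 through 2027-07-18, 2027-07-25 through 2027-08-06.
A \ B = 2027-08-09 through 2027-08-13.
B \ A = 2027-07-08 through 2027-07-10, 2027-07-16 through 2027-07-18, 2027-07-25 through 2027-07-26, 2027-08-06 through 2027-08-06.
Union of the two gives the symmetric difference.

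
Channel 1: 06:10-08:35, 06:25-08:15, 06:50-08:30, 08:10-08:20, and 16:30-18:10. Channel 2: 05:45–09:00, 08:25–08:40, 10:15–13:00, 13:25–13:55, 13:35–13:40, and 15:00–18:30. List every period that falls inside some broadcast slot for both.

A, merged: 06:10–08:35, 16:30–18:10.
B, merged: 05:45–09:00, 10:15–13:00, 13:25–13:55, 15:00–18:30.
06:10–08:35 ∩ B → 06:10–08:35.
16:30–18:10 ∩ B → 16:30–18:10.

06:10–08:35, 16:30–18:10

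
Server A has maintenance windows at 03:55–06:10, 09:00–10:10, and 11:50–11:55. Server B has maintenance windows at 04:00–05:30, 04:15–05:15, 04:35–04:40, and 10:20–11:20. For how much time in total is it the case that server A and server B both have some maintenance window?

Merge the second list: 04:00–05:30, 10:20–11:20.
A ∩ B = 04:00–05:30.
Total: 1 h 30 min.

1 h 30 min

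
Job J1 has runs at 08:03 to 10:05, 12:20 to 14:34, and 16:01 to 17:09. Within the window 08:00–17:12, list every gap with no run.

08:00–08:03, 10:05–12:20, 14:34–16:01, 17:09–17:12

After merging, the occupied span is 08:03–10:05, 12:20–14:34, 16:01–17:09.
Gaps within 08:00–17:12: 08:00–08:03, 10:05–12:20, 14:34–16:01, 17:09–17:12.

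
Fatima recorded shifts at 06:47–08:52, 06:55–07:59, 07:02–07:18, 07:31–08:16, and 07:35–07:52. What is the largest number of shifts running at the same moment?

Walk the sorted start/end points keeping a running depth.
The depth first hits 4 at 07:35.

4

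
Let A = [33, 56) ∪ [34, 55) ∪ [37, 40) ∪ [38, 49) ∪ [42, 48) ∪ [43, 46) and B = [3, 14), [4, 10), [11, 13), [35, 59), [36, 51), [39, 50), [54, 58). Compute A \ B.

[33, 35)

First set merges to [33, 56).
Second set merges to [3, 14), [35, 59).
[33, 56) minus B → [33, 35).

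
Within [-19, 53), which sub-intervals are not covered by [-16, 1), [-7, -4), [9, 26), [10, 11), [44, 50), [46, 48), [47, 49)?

Covered (merged): [-16, 1), [9, 26), [44, 50).
Uncovered inside [-19, 53): [-19, -16), [1, 9), [26, 44), [50, 53).

[-19, -16) ∪ [1, 9) ∪ [26, 44) ∪ [50, 53)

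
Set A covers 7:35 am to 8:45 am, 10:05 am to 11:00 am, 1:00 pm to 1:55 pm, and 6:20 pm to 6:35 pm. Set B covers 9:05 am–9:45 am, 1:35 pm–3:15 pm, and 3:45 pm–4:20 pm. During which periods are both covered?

1:35 pm-1:55 pm

7:35 am-8:45 am meets no B interval.
10:05 am-11:00 am meets no B interval.
1:00 pm-1:55 pm ∩ B → 1:35 pm-1:55 pm.
6:20 pm-6:35 pm meets no B interval.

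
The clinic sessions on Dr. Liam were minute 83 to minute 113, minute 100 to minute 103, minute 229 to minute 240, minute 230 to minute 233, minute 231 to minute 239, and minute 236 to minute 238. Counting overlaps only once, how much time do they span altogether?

Merged: minute 83 to minute 113, minute 229 to minute 240.
Lengths: 30 minutes + 11 minutes = 41 minutes.

41 minutes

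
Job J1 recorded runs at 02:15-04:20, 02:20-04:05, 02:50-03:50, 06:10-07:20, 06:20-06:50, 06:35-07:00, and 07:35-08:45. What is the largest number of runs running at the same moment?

At 02:50, 3 of the intervals are simultaneously active.
No point has more.

3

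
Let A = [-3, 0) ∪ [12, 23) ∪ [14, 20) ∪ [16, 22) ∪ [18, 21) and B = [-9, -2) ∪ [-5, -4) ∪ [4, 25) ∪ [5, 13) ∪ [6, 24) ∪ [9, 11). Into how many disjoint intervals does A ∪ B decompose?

Merge the first list: [-3, 0), [12, 23).
Merge the second list: [-9, -2), [4, 25).
A ∪ B = [-9, 0), [4, 25).
That is 2 disjoint pieces.

2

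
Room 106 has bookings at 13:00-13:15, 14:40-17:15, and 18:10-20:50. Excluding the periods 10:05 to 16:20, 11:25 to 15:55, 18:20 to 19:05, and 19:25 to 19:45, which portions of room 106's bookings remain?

B, merged: 10:05–16:20, 18:20–19:05, 19:25–19:45.
13:00–13:15: entirely removed.
14:40–17:15 \ B = 16:20–17:15.
18:10–20:50 \ B = 18:10–18:20, 19:05–19:25, 19:45–20:50.

16:20–17:15, 18:10–18:20, 19:05–19:25, 19:45–20:50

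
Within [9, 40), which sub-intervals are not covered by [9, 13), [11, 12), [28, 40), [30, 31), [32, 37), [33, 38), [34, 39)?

After merging, the occupied span is [9, 13), [28, 40).
Complement within [9, 40): [13, 28).

[13, 28)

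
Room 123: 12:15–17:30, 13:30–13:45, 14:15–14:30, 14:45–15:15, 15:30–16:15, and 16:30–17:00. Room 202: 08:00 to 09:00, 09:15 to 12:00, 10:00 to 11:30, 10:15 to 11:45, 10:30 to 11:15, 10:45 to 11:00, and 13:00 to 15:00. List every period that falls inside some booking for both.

First set merges to 12:15–17:30.
Second set merges to 08:00–09:00, 09:15–12:00, 13:00–15:00.
12:15–17:30 ∩ B → 13:00–15:00.

13:00–15:00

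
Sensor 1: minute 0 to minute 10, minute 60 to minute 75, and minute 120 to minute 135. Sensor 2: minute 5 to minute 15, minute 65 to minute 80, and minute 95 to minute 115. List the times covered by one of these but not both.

A \ B = minute 0 to minute 5, minute 60 to minute 65, minute 120 to minute 135.
B \ A = minute 10 to minute 15, minute 75 to minute 80, minute 95 to minute 115.
Union of the two gives the symmetric difference.

minute 0 to minute 5, minute 10 to minute 15, minute 60 to minute 65, minute 75 to minute 80, minute 95 to minute 115, minute 120 to minute 135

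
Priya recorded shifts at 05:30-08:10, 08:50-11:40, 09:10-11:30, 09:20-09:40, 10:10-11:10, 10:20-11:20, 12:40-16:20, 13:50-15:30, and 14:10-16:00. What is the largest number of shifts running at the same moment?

4

Walk the sorted start/end points keeping a running depth.
The depth first hits 4 at 10:20.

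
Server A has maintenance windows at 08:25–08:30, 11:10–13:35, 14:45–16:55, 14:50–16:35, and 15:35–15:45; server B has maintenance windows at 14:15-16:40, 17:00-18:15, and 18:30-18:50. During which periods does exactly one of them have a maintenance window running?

08:25-08:30, 11:10-13:35, 14:15-14:45, 16:40-16:55, 17:00-18:15, 18:30-18:50

First set merges to 08:25-08:30, 11:10-13:35, 14:45-16:55.
A \ B = 08:25-08:30, 11:10-13:35, 16:40-16:55.
B \ A = 14:15-14:45, 17:00-18:15, 18:30-18:50.
Union of the two gives the symmetric difference.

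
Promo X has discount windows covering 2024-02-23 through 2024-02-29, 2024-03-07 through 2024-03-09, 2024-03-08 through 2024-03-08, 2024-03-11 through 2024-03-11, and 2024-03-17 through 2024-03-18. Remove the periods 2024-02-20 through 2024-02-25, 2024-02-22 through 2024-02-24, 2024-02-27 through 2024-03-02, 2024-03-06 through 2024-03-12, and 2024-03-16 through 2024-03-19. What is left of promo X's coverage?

First set merges to 2024-02-23 through 2024-02-29, 2024-03-07 through 2024-03-09, 2024-03-11 through 2024-03-11, 2024-03-17 through 2024-03-18.
Second set merges to 2024-02-20 through 2024-02-25, 2024-02-27 through 2024-03-02, 2024-03-06 through 2024-03-12, 2024-03-16 through 2024-03-19.
2024-02-23 through 2024-02-29 minus B → 2024-02-26 through 2024-02-26.
2024-03-07 through 2024-03-09: fully covered by B → removed.
2024-03-11 through 2024-03-11: fully covered by B → removed.
2024-03-17 through 2024-03-18: fully covered by B → removed.

2024-02-26 through 2024-02-26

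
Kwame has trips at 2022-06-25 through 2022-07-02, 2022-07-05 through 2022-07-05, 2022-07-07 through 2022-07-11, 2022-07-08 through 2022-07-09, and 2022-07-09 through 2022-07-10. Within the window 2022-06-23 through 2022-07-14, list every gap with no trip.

After merging, the occupied span is 2022-06-25 through 2022-07-02, 2022-07-05 through 2022-07-05, 2022-07-07 through 2022-07-11.
Uncovered inside 2022-06-23 through 2022-07-14: 2022-06-23 through 2022-06-24, 2022-07-03 through 2022-07-04, 2022-07-06 through 2022-07-06, 2022-07-12 through 2022-07-14.

2022-06-23 through 2022-06-24, 2022-07-03 through 2022-07-04, 2022-07-06 through 2022-07-06, 2022-07-12 through 2022-07-14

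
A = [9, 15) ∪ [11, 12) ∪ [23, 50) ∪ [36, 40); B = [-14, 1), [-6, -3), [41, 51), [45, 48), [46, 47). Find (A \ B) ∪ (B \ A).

Merge the first list: [9, 15), [23, 50).
Merge the second list: [-14, 1), [41, 51).
Only in the first: [9, 15), [23, 41).
Only in the second: [-14, 1), [50, 51).
Together these are the periods covered by exactly one.

[-14, 1) ∪ [9, 15) ∪ [23, 41) ∪ [50, 51)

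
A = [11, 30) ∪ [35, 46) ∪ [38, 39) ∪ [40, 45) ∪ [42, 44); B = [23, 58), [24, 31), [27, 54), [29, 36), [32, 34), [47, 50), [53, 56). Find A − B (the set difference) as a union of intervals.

[11, 23)

Merge the first list: [11, 30), [35, 46).
Merge the second list: [23, 58).
[11, 30) with B removed leaves [11, 23).
[35, 46) lies entirely inside B → drops out.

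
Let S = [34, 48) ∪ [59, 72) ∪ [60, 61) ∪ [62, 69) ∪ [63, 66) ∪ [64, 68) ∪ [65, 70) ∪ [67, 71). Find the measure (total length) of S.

27

Merged: [34, 48), [59, 72).
Lengths: 14 + 13 = 27.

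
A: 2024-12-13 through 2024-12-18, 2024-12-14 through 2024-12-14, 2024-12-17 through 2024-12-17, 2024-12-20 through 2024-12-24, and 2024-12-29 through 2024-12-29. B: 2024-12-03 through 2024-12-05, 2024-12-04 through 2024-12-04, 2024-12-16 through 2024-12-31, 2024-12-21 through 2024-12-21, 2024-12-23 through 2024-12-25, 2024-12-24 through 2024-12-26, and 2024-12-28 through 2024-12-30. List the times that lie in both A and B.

2024-12-16 through 2024-12-18, 2024-12-20 through 2024-12-24, 2024-12-29 through 2024-12-29

Merge the first list: 2024-12-13 through 2024-12-18, 2024-12-20 through 2024-12-24, 2024-12-29 through 2024-12-29.
Merge the second list: 2024-12-03 through 2024-12-05, 2024-12-16 through 2024-12-31.
2024-12-13 through 2024-12-18 overlaps B on 2024-12-16 through 2024-12-18.
2024-12-20 through 2024-12-24 overlaps B on 2024-12-20 through 2024-12-24.
2024-12-29 through 2024-12-29 overlaps B on 2024-12-29 through 2024-12-29.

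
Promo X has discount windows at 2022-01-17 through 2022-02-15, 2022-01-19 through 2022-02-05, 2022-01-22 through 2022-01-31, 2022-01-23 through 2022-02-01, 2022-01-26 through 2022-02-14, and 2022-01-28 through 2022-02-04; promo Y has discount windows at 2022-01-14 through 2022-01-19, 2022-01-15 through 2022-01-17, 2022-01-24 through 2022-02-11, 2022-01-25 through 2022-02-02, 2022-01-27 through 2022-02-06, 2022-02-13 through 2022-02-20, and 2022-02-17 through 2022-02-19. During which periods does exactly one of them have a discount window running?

A, merged: 2022-01-17 through 2022-02-15.
B, merged: 2022-01-14 through 2022-01-19, 2022-01-24 through 2022-02-11, 2022-02-13 through 2022-02-20.
A but not B: 2022-01-20 through 2022-01-23, 2022-02-12 through 2022-02-12.
B but not A: 2022-01-14 through 2022-01-16, 2022-02-16 through 2022-02-20.
Combining gives A △ B.

2022-01-14 through 2022-01-16, 2022-01-20 through 2022-01-23, 2022-02-12 through 2022-02-12, 2022-02-16 through 2022-02-20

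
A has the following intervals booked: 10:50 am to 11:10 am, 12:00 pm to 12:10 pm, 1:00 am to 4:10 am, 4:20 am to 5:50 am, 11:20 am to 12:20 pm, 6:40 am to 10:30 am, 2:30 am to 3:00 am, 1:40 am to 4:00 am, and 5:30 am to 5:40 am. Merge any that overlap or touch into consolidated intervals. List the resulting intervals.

1:00 am–4:10 am, 4:20 am–5:50 am, 6:40 am–10:30 am, 10:50 am–11:10 am, 11:20 am–12:20 pm

Sort by start: 1:00 am–4:10 am, 1:40 am–4:00 am, 2:30 am–3:00 am, 4:20 am–5:50 am, 5:30 am–5:40 am, 6:40 am–10:30 am, 10:50 am–11:10 am, 11:20 am–12:20 pm, 12:00 pm–12:10 pm.
1:40 am–4:00 am overlaps/touches 1:00 am–4:10 am → extend to 1:00 am–4:10 am.
2:30 am–3:00 am overlaps/touches 1:00 am–4:10 am → extend to 1:00 am–4:10 am.
4:20 am–5:50 am is disjoint → start new block.
5:30 am–5:40 am overlaps/touches 4:20 am–5:50 am → extend to 4:20 am–5:50 am.
6:40 am–10:30 am is disjoint → start new block.
10:50 am–11:10 am is disjoint → start new block.
11:20 am–12:20 pm is disjoint → start new block.
12:00 pm–12:10 pm overlaps/touches 11:20 am–12:20 pm → extend to 11:20 am–12:20 pm.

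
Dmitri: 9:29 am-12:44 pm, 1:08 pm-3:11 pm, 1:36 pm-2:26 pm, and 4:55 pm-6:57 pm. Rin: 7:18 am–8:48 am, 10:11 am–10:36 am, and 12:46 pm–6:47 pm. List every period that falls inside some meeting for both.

Merge the first list: 9:29 am-12:44 pm, 1:08 pm-3:11 pm, 4:55 pm-6:57 pm.
9:29 am-12:44 pm ∩ B → 10:11 am-10:36 am.
1:08 pm-3:11 pm ∩ B → 1:08 pm-3:11 pm.
4:55 pm-6:57 pm ∩ B → 4:55 pm-6:47 pm.

10:11 am-10:36 am, 1:08 pm-3:11 pm, 4:55 pm-6:47 pm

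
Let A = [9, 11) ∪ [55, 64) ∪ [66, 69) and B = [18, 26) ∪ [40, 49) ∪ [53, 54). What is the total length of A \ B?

A \ B = [9, 11), [55, 64), [66, 69).
Total: 2 + 9 + 3 = 14.

14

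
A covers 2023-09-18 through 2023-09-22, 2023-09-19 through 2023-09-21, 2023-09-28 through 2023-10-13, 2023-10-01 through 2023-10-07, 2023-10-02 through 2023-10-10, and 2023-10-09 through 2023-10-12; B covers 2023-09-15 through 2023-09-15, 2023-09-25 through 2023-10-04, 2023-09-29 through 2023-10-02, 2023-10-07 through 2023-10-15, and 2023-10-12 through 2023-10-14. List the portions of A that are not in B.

Merge the first list: 2023-09-18 through 2023-09-22, 2023-09-28 through 2023-10-13.
Merge the second list: 2023-09-15 through 2023-09-15, 2023-09-25 through 2023-10-04, 2023-10-07 through 2023-10-15.
2023-09-18 through 2023-09-22: nothing removed.
2023-09-28 through 2023-10-13 \ B = 2023-10-05 through 2023-10-06.

2023-09-18 through 2023-09-22, 2023-10-05 through 2023-10-06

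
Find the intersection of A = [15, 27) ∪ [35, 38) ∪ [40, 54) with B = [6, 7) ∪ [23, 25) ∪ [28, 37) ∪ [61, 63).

[23, 25) ∪ [35, 37)

[15, 27) overlaps B on [23, 25).
[35, 38) overlaps B on [35, 37).
[40, 54) falls entirely outside B.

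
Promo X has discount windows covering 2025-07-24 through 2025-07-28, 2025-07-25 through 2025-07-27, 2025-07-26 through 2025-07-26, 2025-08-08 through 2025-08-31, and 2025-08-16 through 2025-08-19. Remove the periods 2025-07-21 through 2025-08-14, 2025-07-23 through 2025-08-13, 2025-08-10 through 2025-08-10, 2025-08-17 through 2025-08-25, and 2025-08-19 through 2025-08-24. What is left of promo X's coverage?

First set merges to 2025-07-24 through 2025-07-28, 2025-08-08 through 2025-08-31.
Second set merges to 2025-07-21 through 2025-08-14, 2025-08-17 through 2025-08-25.
2025-07-24 through 2025-07-28 lies entirely inside B → drops out.
2025-08-08 through 2025-08-31 with B removed leaves 2025-08-15 through 2025-08-16, 2025-08-26 through 2025-08-31.

2025-08-15 through 2025-08-16, 2025-08-26 through 2025-08-31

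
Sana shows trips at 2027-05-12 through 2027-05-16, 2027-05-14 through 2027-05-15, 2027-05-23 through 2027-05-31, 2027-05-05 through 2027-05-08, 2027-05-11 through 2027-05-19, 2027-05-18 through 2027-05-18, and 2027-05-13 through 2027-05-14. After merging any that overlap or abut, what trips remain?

Sort by start: 2027-05-05 through 2027-05-08, 2027-05-11 through 2027-05-19, 2027-05-12 through 2027-05-16, 2027-05-13 through 2027-05-14, 2027-05-14 through 2027-05-15, 2027-05-18 through 2027-05-18, 2027-05-23 through 2027-05-31.
2027-05-11 through 2027-05-19 is disjoint → start new block.
2027-05-12 through 2027-05-16 overlaps/touches 2027-05-11 through 2027-05-19 → extend to 2027-05-11 through 2027-05-19.
2027-05-13 through 2027-05-14 overlaps/touches 2027-05-11 through 2027-05-19 → extend to 2027-05-11 through 2027-05-19.
2027-05-14 through 2027-05-15 overlaps/touches 2027-05-11 through 2027-05-19 → extend to 2027-05-11 through 2027-05-19.
2027-05-18 through 2027-05-18 overlaps/touches 2027-05-11 through 2027-05-19 → extend to 2027-05-11 through 2027-05-19.
2027-05-23 through 2027-05-31 is disjoint → start new block.

2027-05-05 through 2027-05-08, 2027-05-11 through 2027-05-19, 2027-05-23 through 2027-05-31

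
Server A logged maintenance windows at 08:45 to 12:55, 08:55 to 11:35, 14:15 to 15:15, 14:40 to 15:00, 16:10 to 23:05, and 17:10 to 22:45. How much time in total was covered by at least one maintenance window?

Merged: 08:45–12:55, 14:15–15:15, 16:10–23:05.
Lengths: 4 h 10 min + 1 h + 6 h 55 min = 12 h 5 min.

12 h 5 min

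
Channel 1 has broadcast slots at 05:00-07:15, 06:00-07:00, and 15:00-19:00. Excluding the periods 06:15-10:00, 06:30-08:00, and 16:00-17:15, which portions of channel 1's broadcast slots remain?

Merge the first list: 05:00-07:15, 15:00-19:00.
Merge the second list: 06:15-10:00, 16:00-17:15.
05:00-07:15 \ B = 05:00-06:15.
15:00-19:00 \ B = 15:00-16:00, 17:15-19:00.

05:00-06:15, 15:00-16:00, 17:15-19:00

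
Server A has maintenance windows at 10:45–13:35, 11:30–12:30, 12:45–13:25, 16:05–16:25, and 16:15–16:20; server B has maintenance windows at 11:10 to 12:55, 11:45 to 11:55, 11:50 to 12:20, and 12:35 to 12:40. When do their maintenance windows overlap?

A, merged: 10:45-13:35, 16:05-16:25.
B, merged: 11:10-12:55.
10:45-13:35 overlaps B on 11:10-12:55.
16:05-16:25 falls entirely outside B.

11:10-12:55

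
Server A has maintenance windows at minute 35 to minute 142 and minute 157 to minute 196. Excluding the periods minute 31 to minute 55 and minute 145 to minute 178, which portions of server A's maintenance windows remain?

minute 35 to minute 142 minus B → minute 55 to minute 142.
minute 157 to minute 196 minus B → minute 178 to minute 196.

minute 55 to minute 142, minute 178 to minute 196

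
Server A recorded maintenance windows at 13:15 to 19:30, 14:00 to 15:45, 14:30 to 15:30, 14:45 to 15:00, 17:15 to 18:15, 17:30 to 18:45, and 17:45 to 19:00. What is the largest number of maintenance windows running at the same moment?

At 14:45, 4 of the intervals are simultaneously active.
No point has more.

4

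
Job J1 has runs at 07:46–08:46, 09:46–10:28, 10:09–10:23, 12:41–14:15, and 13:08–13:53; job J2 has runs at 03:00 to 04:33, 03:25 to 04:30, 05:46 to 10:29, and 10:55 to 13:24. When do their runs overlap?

07:46–08:46, 09:46–10:28, 12:41–13:24

A, merged: 07:46–08:46, 09:46–10:28, 12:41–14:15.
B, merged: 03:00–04:33, 05:46–10:29, 10:55–13:24.
07:46–08:46 meets the second set on 07:46–08:46.
09:46–10:28 meets the second set on 09:46–10:28.
12:41–14:15 meets the second set on 12:41–13:24.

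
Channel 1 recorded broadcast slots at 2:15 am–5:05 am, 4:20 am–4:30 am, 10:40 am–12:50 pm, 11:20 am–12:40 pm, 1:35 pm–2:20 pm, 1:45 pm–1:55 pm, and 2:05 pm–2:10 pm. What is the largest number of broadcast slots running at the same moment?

At 4:20 am, 2 of the intervals are simultaneously active.
No point has more.

2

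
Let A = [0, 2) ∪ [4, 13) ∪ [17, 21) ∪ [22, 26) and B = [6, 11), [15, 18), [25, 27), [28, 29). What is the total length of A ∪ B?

A ∪ B = [0, 2), [4, 13), [15, 21), [22, 27), [28, 29).
Total: 2 + 9 + 6 + 5 + 1 = 23.

23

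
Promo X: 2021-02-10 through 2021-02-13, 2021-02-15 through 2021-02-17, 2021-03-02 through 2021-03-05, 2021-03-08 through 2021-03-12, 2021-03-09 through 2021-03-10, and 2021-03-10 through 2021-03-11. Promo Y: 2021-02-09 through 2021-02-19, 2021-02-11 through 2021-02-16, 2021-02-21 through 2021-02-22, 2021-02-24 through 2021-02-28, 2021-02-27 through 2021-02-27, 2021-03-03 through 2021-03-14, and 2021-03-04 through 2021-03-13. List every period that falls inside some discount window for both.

First set merges to 2021-02-10 through 2021-02-13, 2021-02-15 through 2021-02-17, 2021-03-02 through 2021-03-05, 2021-03-08 through 2021-03-12.
Second set merges to 2021-02-09 through 2021-02-19, 2021-02-21 through 2021-02-22, 2021-02-24 through 2021-02-28, 2021-03-03 through 2021-03-14.
2021-02-10 through 2021-02-13 ∩ B → 2021-02-10 through 2021-02-13.
2021-02-15 through 2021-02-17 ∩ B → 2021-02-15 through 2021-02-17.
2021-03-02 through 2021-03-05 ∩ B → 2021-03-03 through 2021-03-05.
2021-03-08 through 2021-03-12 ∩ B → 2021-03-08 through 2021-03-12.

2021-02-10 through 2021-02-13, 2021-02-15 through 2021-02-17, 2021-03-03 through 2021-03-05, 2021-03-08 through 2021-03-12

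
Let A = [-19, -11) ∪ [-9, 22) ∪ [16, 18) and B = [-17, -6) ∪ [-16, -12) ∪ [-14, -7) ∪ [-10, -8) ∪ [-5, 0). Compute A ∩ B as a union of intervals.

A, merged: [-19, -11), [-9, 22).
B, merged: [-17, -6), [-5, 0).
[-19, -11) overlaps B on [-17, -11).
[-9, 22) overlaps B on [-9, -6), [-5, 0).

[-17, -11) ∪ [-9, -6) ∪ [-5, 0)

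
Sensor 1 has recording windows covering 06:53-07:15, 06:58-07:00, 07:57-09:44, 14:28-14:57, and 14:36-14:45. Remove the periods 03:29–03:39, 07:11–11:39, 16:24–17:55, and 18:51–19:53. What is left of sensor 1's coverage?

06:53–07:11, 14:28–14:57

First set merges to 06:53–07:15, 07:57–09:44, 14:28–14:57.
06:53–07:15 minus B → 06:53–07:11.
07:57–09:44: fully covered by B → removed.
14:28–14:57: no B overlap → unchanged.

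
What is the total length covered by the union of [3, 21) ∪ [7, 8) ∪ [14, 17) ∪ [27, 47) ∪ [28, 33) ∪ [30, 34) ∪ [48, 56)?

Merged: [3, 21), [27, 47), [48, 56).
Lengths: 18 + 20 + 8 = 46.

46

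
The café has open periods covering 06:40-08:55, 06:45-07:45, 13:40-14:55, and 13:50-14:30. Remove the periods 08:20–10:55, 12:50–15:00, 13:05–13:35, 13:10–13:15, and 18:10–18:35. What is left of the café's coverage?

A, merged: 06:40–08:55, 13:40–14:55.
B, merged: 08:20–10:55, 12:50–15:00, 18:10–18:35.
06:40–08:55 minus B → 06:40–08:20.
13:40–14:55: fully covered by B → removed.

06:40–08:20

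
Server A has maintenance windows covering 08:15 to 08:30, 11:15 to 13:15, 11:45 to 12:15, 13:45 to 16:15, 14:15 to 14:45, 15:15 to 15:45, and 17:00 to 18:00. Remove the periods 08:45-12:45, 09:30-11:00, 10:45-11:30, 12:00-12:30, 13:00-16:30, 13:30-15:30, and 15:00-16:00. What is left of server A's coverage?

A, merged: 08:15-08:30, 11:15-13:15, 13:45-16:15, 17:00-18:00.
B, merged: 08:45-12:45, 13:00-16:30.
08:15-08:30: nothing removed.
11:15-13:15 \ B = 12:45-13:00.
13:45-16:15: entirely removed.
17:00-18:00: nothing removed.

08:15-08:30, 12:45-13:00, 17:00-18:00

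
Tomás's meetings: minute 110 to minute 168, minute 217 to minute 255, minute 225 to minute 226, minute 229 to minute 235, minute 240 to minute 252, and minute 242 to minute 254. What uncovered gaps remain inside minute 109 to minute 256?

minute 109 to minute 110, minute 168 to minute 217, minute 255 to minute 256

Covered (merged): minute 110 to minute 168, minute 217 to minute 255.
Uncovered inside minute 109 to minute 256: minute 109 to minute 110, minute 168 to minute 217, minute 255 to minute 256.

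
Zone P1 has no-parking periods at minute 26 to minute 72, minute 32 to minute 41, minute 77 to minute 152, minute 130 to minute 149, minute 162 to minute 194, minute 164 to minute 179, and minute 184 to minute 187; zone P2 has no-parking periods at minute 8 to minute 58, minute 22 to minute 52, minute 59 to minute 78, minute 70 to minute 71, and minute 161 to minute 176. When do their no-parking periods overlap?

Merge the first list: minute 26 to minute 72, minute 77 to minute 152, minute 162 to minute 194.
Merge the second list: minute 8 to minute 58, minute 59 to minute 78, minute 161 to minute 176.
minute 26 to minute 72 overlaps B on minute 26 to minute 58, minute 59 to minute 72.
minute 77 to minute 152 overlaps B on minute 77 to minute 78.
minute 162 to minute 194 overlaps B on minute 162 to minute 176.

minute 26 to minute 58, minute 59 to minute 72, minute 77 to minute 78, minute 162 to minute 176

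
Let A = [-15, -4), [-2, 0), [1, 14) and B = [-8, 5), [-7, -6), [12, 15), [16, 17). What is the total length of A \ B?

Second set merges to [-8, 5), [12, 15), [16, 17).
A \ B = [-15, -8), [5, 12).
Total: 7 + 7 = 14.

14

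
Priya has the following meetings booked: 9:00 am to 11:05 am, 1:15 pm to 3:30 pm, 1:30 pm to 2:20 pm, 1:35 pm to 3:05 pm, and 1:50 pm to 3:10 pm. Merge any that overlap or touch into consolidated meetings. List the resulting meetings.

9:00 am-11:05 am, 1:15 pm-3:30 pm

1:15 pm-3:30 pm is disjoint → start new block.
1:30 pm-2:20 pm overlaps/touches 1:15 pm-3:30 pm → extend to 1:15 pm-3:30 pm.
1:35 pm-3:05 pm overlaps/touches 1:15 pm-3:30 pm → extend to 1:15 pm-3:30 pm.
1:50 pm-3:10 pm overlaps/touches 1:15 pm-3:30 pm → extend to 1:15 pm-3:30 pm.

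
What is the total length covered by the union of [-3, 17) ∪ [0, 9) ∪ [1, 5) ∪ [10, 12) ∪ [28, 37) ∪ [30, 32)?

Merged: [-3, 17), [28, 37).
Lengths: 20 + 9 = 29.

29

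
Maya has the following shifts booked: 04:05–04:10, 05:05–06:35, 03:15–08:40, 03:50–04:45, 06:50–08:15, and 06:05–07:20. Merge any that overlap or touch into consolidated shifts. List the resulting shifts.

03:15–08:40

Sort by start: 03:15–08:40, 03:50–04:45, 04:05–04:10, 05:05–06:35, 06:05–07:20, 06:50–08:15.
03:50–04:45 overlaps/touches 03:15–08:40 → extend to 03:15–08:40.
04:05–04:10 overlaps/touches 03:15–08:40 → extend to 03:15–08:40.
05:05–06:35 overlaps/touches 03:15–08:40 → extend to 03:15–08:40.
06:05–07:20 overlaps/touches 03:15–08:40 → extend to 03:15–08:40.
06:50–08:15 overlaps/touches 03:15–08:40 → extend to 03:15–08:40.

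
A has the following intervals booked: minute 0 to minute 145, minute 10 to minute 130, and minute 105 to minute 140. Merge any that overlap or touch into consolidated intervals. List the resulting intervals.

minute 0 to minute 145

minute 10 to minute 130 overlaps/touches minute 0 to minute 145 → extend to minute 0 to minute 145.
minute 105 to minute 140 overlaps/touches minute 0 to minute 145 → extend to minute 0 to minute 145.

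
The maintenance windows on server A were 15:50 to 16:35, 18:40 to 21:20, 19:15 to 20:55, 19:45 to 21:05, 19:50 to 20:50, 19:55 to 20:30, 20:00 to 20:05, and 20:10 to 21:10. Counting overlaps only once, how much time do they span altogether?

3 h 25 min

Merged: 15:50-16:35, 18:40-21:20.
Lengths: 45 min + 2 h 40 min = 3 h 25 min.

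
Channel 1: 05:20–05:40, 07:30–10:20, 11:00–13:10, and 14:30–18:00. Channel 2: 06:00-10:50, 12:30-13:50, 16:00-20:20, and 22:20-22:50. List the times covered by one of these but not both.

Only in the first: 05:20-05:40, 11:00-12:30, 14:30-16:00.
Only in the second: 06:00-07:30, 10:20-10:50, 13:10-13:50, 18:00-20:20, 22:20-22:50.
Together these are the periods covered by exactly one.

05:20-05:40, 06:00-07:30, 10:20-10:50, 11:00-12:30, 13:10-13:50, 14:30-16:00, 18:00-20:20, 22:20-22:50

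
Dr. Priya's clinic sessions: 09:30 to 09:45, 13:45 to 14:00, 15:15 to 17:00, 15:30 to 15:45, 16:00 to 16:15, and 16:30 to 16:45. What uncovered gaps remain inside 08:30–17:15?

Covered (merged): 09:30-09:45, 13:45-14:00, 15:15-17:00.
Gaps within 08:30-17:15: 08:30-09:30, 09:45-13:45, 14:00-15:15, 17:00-17:15.

08:30-09:30, 09:45-13:45, 14:00-15:15, 17:00-17:15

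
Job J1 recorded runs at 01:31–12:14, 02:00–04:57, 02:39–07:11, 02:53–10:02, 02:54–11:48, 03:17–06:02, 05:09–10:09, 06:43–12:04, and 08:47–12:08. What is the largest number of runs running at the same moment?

Walk the sorted start/end points keeping a running depth.
The depth first hits 6 at 03:17.

6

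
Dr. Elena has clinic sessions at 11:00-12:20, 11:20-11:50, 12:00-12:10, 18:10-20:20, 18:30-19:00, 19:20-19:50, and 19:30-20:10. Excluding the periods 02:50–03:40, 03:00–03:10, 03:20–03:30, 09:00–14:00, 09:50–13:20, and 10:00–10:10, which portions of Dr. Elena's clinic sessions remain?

18:10–20:20

Merge the first list: 11:00–12:20, 18:10–20:20.
Merge the second list: 02:50–03:40, 09:00–14:00.
11:00–12:20: fully covered by B → removed.
18:10–20:20: no B overlap → unchanged.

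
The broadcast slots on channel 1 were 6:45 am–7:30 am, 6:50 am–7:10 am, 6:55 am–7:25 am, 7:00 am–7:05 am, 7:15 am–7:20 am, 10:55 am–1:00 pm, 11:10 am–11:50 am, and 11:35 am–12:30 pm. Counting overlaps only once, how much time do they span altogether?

Merged: 6:45 am–7:30 am, 10:55 am–1:00 pm.
Lengths: 45 min + 2 h 5 min = 2 h 50 min.

2 h 50 min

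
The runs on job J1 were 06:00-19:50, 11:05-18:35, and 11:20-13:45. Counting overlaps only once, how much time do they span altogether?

Merged: 06:00-19:50.
Length: 13 h 50 min.

13 h 50 min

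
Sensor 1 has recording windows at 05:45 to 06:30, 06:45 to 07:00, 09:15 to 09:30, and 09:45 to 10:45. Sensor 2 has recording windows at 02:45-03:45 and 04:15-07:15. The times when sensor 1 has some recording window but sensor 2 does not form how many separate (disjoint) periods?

2

A \ B = 09:15–09:30, 09:45–10:45.
That is 2 disjoint pieces.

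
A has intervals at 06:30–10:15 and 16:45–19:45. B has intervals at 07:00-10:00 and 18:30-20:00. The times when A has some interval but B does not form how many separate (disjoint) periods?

3

A \ B = 06:30-07:00, 10:00-10:15, 16:45-18:30.
That is 3 disjoint pieces.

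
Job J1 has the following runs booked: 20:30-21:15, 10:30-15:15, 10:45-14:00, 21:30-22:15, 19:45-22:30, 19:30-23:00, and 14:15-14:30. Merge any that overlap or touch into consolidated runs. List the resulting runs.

10:30–15:15, 19:30–23:00

Sort by start: 10:30–15:15, 10:45–14:00, 14:15–14:30, 19:30–23:00, 19:45–22:30, 20:30–21:15, 21:30–22:15.
10:45–14:00 overlaps/touches 10:30–15:15 → extend to 10:30–15:15.
14:15–14:30 overlaps/touches 10:30–15:15 → extend to 10:30–15:15.
19:30–23:00 is disjoint → start new block.
19:45–22:30 overlaps/touches 19:30–23:00 → extend to 19:30–23:00.
20:30–21:15 overlaps/touches 19:30–23:00 → extend to 19:30–23:00.
21:30–22:15 overlaps/touches 19:30–23:00 → extend to 19:30–23:00.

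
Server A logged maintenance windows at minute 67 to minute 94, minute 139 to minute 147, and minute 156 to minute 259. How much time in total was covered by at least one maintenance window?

Merged: minute 67 to minute 94, minute 139 to minute 147, minute 156 to minute 259.
Lengths: 27 minutes + 8 minutes + 103 minutes = 138 minutes.

138 minutes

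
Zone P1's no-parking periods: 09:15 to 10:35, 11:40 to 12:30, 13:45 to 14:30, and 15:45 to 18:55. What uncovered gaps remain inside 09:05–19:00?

09:05–09:15, 10:35–11:40, 12:30–13:45, 14:30–15:45, 18:55–19:00

The merged coverage is 09:15–10:35, 11:40–12:30, 13:45–14:30, 15:45–18:55.
Uncovered inside 09:05–19:00: 09:05–09:15, 10:35–11:40, 12:30–13:45, 14:30–15:45, 18:55–19:00.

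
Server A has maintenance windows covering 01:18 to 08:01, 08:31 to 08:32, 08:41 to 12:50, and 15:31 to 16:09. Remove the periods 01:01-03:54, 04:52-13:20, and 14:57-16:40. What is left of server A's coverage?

03:54-04:52

01:18-08:01 minus B → 03:54-04:52.
08:31-08:32: fully covered by B → removed.
08:41-12:50: fully covered by B → removed.
15:31-16:09: fully covered by B → removed.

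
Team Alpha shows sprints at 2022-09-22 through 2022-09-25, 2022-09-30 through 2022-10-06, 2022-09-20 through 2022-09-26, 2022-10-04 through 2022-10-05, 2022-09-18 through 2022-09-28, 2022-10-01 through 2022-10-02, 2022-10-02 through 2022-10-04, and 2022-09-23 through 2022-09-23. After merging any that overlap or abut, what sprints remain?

2022-09-18 through 2022-09-28, 2022-09-30 through 2022-10-06

Sort by start: 2022-09-18 through 2022-09-28, 2022-09-20 through 2022-09-26, 2022-09-22 through 2022-09-25, 2022-09-23 through 2022-09-23, 2022-09-30 through 2022-10-06, 2022-10-01 through 2022-10-02, 2022-10-02 through 2022-10-04, 2022-10-04 through 2022-10-05.
2022-09-20 through 2022-09-26 overlaps/touches 2022-09-18 through 2022-09-28 → extend to 2022-09-18 through 2022-09-28.
2022-09-22 through 2022-09-25 overlaps/touches 2022-09-18 through 2022-09-28 → extend to 2022-09-18 through 2022-09-28.
2022-09-23 through 2022-09-23 overlaps/touches 2022-09-18 through 2022-09-28 → extend to 2022-09-18 through 2022-09-28.
2022-09-30 through 2022-10-06 is disjoint → start new block.
2022-10-01 through 2022-10-02 overlaps/touches 2022-09-30 through 2022-10-06 → extend to 2022-09-30 through 2022-10-06.
2022-10-02 through 2022-10-04 overlaps/touches 2022-09-30 through 2022-10-06 → extend to 2022-09-30 through 2022-10-06.
2022-10-04 through 2022-10-05 overlaps/touches 2022-09-30 through 2022-10-06 → extend to 2022-09-30 through 2022-10-06.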